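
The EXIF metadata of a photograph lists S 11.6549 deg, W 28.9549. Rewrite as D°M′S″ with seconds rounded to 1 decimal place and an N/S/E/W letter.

11°39′17.6″ S, 28°57′17.6″ W

Latitude: 0.654900° → 39.29400′; 0.29400 × 60 = 17.640″
λ: whole degrees 28; 57.29400′ → 57′ and 17.640″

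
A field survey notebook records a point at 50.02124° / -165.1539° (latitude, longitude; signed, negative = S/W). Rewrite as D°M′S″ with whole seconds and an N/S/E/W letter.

50°01′16″ N, 165°09′14″ W

φ: whole degrees 50; 1.27440′ → 1′ and 16.46″
Longitude is negative → W; |value| = 165.153900
Longitude: 0.153900° → 9.23400′; 0.23400 × 60 = 14.04″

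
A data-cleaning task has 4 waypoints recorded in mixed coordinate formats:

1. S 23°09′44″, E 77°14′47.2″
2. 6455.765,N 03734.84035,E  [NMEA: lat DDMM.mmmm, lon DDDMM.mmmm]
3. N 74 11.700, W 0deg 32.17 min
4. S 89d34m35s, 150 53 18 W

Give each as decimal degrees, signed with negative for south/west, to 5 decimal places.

Point 1:
  φ: 23 + 9/60 + 44/3600 = 23.162222
  S → negative
  Lon: 14′ + 47.2″ = 14.78667′; 77 + 14.78667/60 = 77.246444
  E → positive
Point 2:
  φ: split at 2 digits → 64° and 55.765′; 64 + 55.765/60 = 64.929417
  N → positive
  λ: split at 3 digits → 037° and 34.84035′; 37 + 34.84035/60 = 37.580673
  E ⇒ keep positive
Point 3:
  Latitude: 11.7′ = 0.195000°; total 74.195000
  N ⇒ keep positive
  Lon: 32.17′ = 0.536167°; total 0.536167
  W ⇒ negate
Point 4:
  Latitude: 89 + 34/60 + 35/3600 = 89.576389
  S ⇒ negate
  λ: 53′ + 18″ = 53.30000′; 150 + 53.30000/60 = 150.888333
  hemisphere W, so the sign is −

1. -23.16222, 77.24644
2. 64.92942, 37.58067
3. 74.19500, -0.53617
4. -89.57639, -150.88833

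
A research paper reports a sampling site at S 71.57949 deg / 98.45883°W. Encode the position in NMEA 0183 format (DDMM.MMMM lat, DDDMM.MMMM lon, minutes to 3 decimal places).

7134.769,S / 09827.530,W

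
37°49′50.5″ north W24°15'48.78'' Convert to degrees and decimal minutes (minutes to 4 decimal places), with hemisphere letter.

Latitude: seconds/60 = 0.84167; minutes = 49 + 0.84167 = 49.841667
λ: 15 + 48.78/60 = 15.813000′

37° 49.8417′ N, 24° 15.8130′ W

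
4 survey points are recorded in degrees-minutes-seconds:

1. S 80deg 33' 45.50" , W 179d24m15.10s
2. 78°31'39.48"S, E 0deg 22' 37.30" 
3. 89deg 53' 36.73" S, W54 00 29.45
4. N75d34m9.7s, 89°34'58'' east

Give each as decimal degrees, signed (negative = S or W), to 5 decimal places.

1. -80.56264, -179.40419
2. -78.52763, 0.37703
3. -89.89354, -54.00818
4. 75.56936, 89.58278

Point 1:
  Lat: 80° + 33/60 + 45.5/3600 = 80 + 0.550000 + 0.012639 = 80.562639
  S → negative
  λ: 179 + 24/60 + 15.1/3600 = 179.404194
  hemisphere W, so the sign is −
Point 2:
  φ: 31′ + 39.48″ = 31.65800′; 78 + 31.65800/60 = 78.527633
  hemisphere S, so the sign is −
  λ: 0 + 22/60 + 37.3/3600 = 0.377028
  E ⇒ keep positive
Point 3:
  Latitude: 89 + 53/60 + 36.73/3600 = 89.893536
  hemisphere S, so the sign is −
  Longitude: 54° + 0/60 + 29.45/3600 = 54 + 0.000000 + 0.008181 = 54.008181
  hemisphere W, so the sign is −
Point 4:
  Latitude: 75° + 34/60 + 9.7/3600 = 75 + 0.566667 + 0.002694 = 75.569361
  N → positive
  λ: 89 + 34/60 + 58/3600 = 89.582778
  E → positive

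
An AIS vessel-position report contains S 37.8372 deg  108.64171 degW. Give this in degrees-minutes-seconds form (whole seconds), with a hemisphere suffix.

37°50′14″ S, 108°38′30″ W

Latitude: 0.837200 × 60 = 50.23200′ → 50′, remainder × 60 = 13.92″
λ: whole degrees 108; 38.50260′ → 38′ and 30.16″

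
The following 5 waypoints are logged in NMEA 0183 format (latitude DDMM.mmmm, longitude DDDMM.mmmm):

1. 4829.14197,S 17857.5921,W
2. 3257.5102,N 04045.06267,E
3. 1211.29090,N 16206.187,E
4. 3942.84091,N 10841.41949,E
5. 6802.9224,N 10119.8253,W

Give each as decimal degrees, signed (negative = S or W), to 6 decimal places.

Point 1:
  Latitude: split at 2 digits → 48° and 29.14197′; 48 + 29.14197/60 = 48.4856995
  S → negative
  λ: degrees = first 3 digits = 178, minutes = 57.5921; 178 + 57.5921/60 = 178.9598683
  hemisphere W, so the sign is −
Point 2:
  Lat: degrees = first 2 digits = 32, minutes = 57.5102; 32 + 57.5102/60 = 32.9585033
  N ⇒ keep positive
  Lon: degrees = first 3 digits = 40, minutes = 45.06267; 40 + 45.06267/60 = 40.7510445
  E → positive
Point 3:
  Latitude: split at 2 digits → 12° and 11.2909′; 12 + 11.2909/60 = 12.1881817
  N → positive
  λ: split at 3 digits → 162° and 6.187′; 162 + 6.187/60 = 162.1031167
  E ⇒ keep positive
Point 4:
  φ: degrees = first 2 digits = 39, minutes = 42.84091; 39 + 42.84091/60 = 39.7140152
  N → positive
  Lon: degrees = first 3 digits = 108, minutes = 41.41949; 108 + 41.41949/60 = 108.6903248
  E ⇒ keep positive
Point 5:
  Lat: split at 2 digits → 68° and 2.9224′; 68 + 2.9224/60 = 68.0487067
  N ⇒ keep positive
  λ: split at 3 digits → 101° and 19.8253′; 101 + 19.8253/60 = 101.3304217
  W → negative

1. -48.485700, -178.959868
2. 32.958503, 40.751045
3. 12.188182, 162.103117
4. 39.714015, 108.690325
5. 68.048707, -101.330422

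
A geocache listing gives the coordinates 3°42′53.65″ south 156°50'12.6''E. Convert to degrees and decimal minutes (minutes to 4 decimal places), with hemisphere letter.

Lat: 42 + 53.65/60 = 42.894167′
λ: seconds/60 = 0.21000; minutes = 50 + 0.21000 = 50.210000

3° 42.8942′ S, 156° 50.2100′ E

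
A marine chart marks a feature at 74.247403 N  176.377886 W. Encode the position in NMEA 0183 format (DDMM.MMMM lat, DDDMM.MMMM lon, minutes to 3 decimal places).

Latitude: minutes = (74.247403 − 74) × 60 = 14.84418
λ: minutes = (176.377886 − 176) × 60 = 22.67316

7414.844,N / 17622.673,W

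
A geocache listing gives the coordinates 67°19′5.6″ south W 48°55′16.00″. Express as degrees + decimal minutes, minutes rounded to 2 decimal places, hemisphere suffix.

67° 19.09′ S, 48° 55.27′ W

φ: seconds/60 = 0.09333; minutes = 19 + 0.09333 = 19.0933
Lon: seconds/60 = 0.26667; minutes = 55 + 0.26667 = 55.2667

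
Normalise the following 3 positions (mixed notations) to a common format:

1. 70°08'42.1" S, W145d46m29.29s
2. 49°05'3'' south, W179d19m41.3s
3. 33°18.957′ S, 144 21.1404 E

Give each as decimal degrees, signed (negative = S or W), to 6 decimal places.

1. -70.145028, -145.774803
2. -49.084167, -179.328139
3. -33.315950, 144.352340

Point 1:
  Lat: 70° + 8/60 + 42.1/3600 = 70 + 0.133333 + 0.011694 = 70.1450278
  hemisphere S, so the sign is −
  Longitude: 145° + 46/60 + 29.29/3600 = 145 + 0.766667 + 0.008136 = 145.7748028
  W ⇒ negate
Point 2:
  φ: 49 + 5/60 + 3/3600 = 49.0841667
  S ⇒ negate
  Longitude: 179° + 19/60 + 41.3/3600 = 179 + 0.316667 + 0.011472 = 179.3281389
  W → negative
Point 3:
  Latitude: 33 + 18.957/60 = 33.3159500
  S ⇒ negate
  Longitude: 21.1404′ = 0.352340°; total 144.3523400
  E ⇒ keep positive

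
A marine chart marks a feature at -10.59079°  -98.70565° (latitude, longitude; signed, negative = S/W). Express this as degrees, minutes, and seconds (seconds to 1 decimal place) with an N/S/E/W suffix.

Latitude is negative → S; |value| = 10.590790
Latitude: whole degrees 10; 35.44740′ → 35′ and 26.844″
Longitude is negative → W; |value| = 98.705650
λ: 0.705650° → 42.33900′; 0.33900 × 60 = 20.340″

10°35′26.8″ S, 98°42′20.3″ W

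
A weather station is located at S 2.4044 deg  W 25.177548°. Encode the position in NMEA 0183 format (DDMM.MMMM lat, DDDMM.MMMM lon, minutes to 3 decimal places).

Latitude: fractional part 0.404400 → 24.26400 minutes
Lon: minutes = (25.177548 − 25) × 60 = 10.65288

0224.264,S / 02510.653,W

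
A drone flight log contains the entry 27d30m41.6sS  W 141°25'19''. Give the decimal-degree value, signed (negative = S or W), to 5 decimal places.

-27.51156, -141.42194

Lat: 27 + 30/60 + 41.6/3600 = 27.511556
hemisphere S, so the sign is −
λ: 25′ + 19″ = 25.31667′; 141 + 25.31667/60 = 141.421944
W → negative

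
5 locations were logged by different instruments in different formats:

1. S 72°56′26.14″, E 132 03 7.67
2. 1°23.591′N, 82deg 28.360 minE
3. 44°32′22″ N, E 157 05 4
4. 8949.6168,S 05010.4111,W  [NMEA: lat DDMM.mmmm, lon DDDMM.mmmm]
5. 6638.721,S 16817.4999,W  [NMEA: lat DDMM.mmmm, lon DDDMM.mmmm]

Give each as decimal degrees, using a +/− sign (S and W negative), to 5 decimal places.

Point 1:
  Latitude: 56′ + 26.14″ = 56.43567′; 72 + 56.43567/60 = 72.940594
  S → negative
  Lon: 132° + 3/60 + 7.67/3600 = 132 + 0.050000 + 0.002131 = 132.052131
  E ⇒ keep positive
Point 2:
  Latitude: 1 + 23.591/60 = 1.393183
  N → positive
  Longitude: 28.36′ = 0.472667°; total 82.472667
  E ⇒ keep positive
Point 3:
  Lat: 44 + 32/60 + 22/3600 = 44.539444
  N → positive
  Longitude: 157° + 5/60 + 4/3600 = 157 + 0.083333 + 0.001111 = 157.084444
  E ⇒ keep positive
Point 4:
  Latitude: split at 2 digits → 89° and 49.6168′; 89 + 49.6168/60 = 89.826947
  S → negative
  Longitude: degrees = first 3 digits = 50, minutes = 10.4111; 50 + 10.4111/60 = 50.173518
  W ⇒ negate
Point 5:
  φ: split at 2 digits → 66° and 38.721′; 66 + 38.721/60 = 66.645350
  S → negative
  Longitude: split at 3 digits → 168° and 17.4999′; 168 + 17.4999/60 = 168.291665
  W ⇒ negate

1. -72.94059, 132.05213
2. 1.39318, 82.47267
3. 44.53944, 157.08444
4. -89.82695, -50.17352
5. -66.64535, -168.29167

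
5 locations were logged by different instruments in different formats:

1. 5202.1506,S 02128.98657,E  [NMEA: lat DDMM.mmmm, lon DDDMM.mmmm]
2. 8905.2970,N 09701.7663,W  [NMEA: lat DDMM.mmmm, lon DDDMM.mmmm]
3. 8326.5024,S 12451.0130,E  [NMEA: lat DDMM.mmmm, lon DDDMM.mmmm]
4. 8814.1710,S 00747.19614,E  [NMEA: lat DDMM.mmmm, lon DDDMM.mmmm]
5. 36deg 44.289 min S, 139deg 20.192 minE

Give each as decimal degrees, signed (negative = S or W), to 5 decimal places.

Point 1:
  Lat: degrees = first 2 digits = 52, minutes = 2.1506; 52 + 2.1506/60 = 52.035843
  S ⇒ negate
  Lon: split at 3 digits → 021° and 28.98657′; 21 + 28.98657/60 = 21.483110
  E → positive
Point 2:
  Latitude: degrees = first 2 digits = 89, minutes = 5.297; 89 + 5.297/60 = 89.088283
  N → positive
  λ: split at 3 digits → 097° and 1.7663′; 97 + 1.7663/60 = 97.029438
  hemisphere W, so the sign is −
Point 3:
  Lat: split at 2 digits → 83° and 26.5024′; 83 + 26.5024/60 = 83.441707
  S → negative
  Lon: split at 3 digits → 124° and 51.013′; 124 + 51.013/60 = 124.850217
  E → positive
Point 4:
  Lat: split at 2 digits → 88° and 14.171′; 88 + 14.171/60 = 88.236183
  S → negative
  Lon: split at 3 digits → 007° and 47.19614′; 7 + 47.19614/60 = 7.786602
  E ⇒ keep positive
Point 5:
  Latitude: 44.289′ = 0.738150°; total 36.738150
  S → negative
  Longitude: 20.192′ = 0.336533°; total 139.336533
  E → positive

1. -52.03584, 21.48311
2. 89.08828, -97.02944
3. -83.44171, 124.85022
4. -88.23618, 7.78660
5. -36.73815, 139.33653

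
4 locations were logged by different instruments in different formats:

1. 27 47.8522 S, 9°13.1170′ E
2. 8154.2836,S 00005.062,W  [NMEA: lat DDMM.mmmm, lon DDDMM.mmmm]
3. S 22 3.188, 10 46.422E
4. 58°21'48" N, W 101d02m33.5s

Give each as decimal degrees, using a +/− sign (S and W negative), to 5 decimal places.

1. -27.79754, 9.21862
2. -81.90473, -0.08437
3. -22.05313, 10.77370
4. 58.36333, -101.04264

Point 1:
  Latitude: 27 + 47.8522/60 = 27.797537
  S ⇒ negate
  Longitude: 13.117′ = 0.218617°; total 9.218617
  E → positive
Point 2:
  Latitude: degrees = first 2 digits = 81, minutes = 54.2836; 81 + 54.2836/60 = 81.904727
  hemisphere S, so the sign is −
  Lon: split at 3 digits → 000° and 5.062′; 0 + 5.062/60 = 0.084367
  W ⇒ negate
Point 3:
  Lat: 3.188′ = 0.053133°; total 22.053133
  S → negative
  λ: 10 + 46.422/60 = 10.773700
  E → positive
Point 4:
  Latitude: 21′ + 48″ = 21.80000′; 58 + 21.80000/60 = 58.363333
  N ⇒ keep positive
  λ: 2′ + 33.5″ = 2.55833′; 101 + 2.55833/60 = 101.042639
  W ⇒ negate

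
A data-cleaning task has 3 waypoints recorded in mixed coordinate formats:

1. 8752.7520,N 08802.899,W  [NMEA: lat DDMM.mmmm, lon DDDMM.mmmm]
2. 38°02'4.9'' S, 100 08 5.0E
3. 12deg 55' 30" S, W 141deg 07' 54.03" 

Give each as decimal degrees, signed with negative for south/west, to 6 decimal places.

Point 1:
  φ: degrees = first 2 digits = 87, minutes = 52.752; 87 + 52.752/60 = 87.8792000
  N ⇒ keep positive
  λ: split at 3 digits → 088° and 2.899′; 88 + 2.899/60 = 88.0483167
  W ⇒ negate
Point 2:
  Lat: 38 + 2/60 + 4.9/3600 = 38.0346944
  hemisphere S, so the sign is −
  Longitude: 100 + 8/60 + 5/3600 = 100.1347222
  E → positive
Point 3:
  φ: 55′ + 30″ = 55.50000′; 12 + 55.50000/60 = 12.9250000
  S → negative
  Longitude: 141° + 7/60 + 54.03/3600 = 141 + 0.116667 + 0.015008 = 141.1316750
  W ⇒ negate

1. 87.879200, -88.048317
2. -38.034694, 100.134722
3. -12.925000, -141.131675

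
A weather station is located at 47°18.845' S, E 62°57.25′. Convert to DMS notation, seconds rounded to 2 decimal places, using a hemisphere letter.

Latitude: 18.84500′ → 18′ and 0.84500 × 60 = 50.7000″
Longitude: fractional minutes 0.25000 × 60 = 15.0000″

47°18′50.70″ S, 62°57′15.00″ E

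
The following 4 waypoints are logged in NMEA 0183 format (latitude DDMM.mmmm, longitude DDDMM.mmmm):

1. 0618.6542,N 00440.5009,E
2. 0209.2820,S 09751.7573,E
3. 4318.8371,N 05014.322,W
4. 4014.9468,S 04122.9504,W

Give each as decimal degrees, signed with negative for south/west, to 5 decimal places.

1. 6.31090, 4.67502
2. -2.15470, 97.86262
3. 43.31395, -50.23870
4. -40.24911, -41.38251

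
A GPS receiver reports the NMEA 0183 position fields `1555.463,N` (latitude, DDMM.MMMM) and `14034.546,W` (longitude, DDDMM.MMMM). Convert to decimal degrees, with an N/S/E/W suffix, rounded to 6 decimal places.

15.924383° N, 140.575767° W

φ: split at 2 digits → 15° and 55.463′; 15 + 55.463/60 = 15.9243833
λ: degrees = first 3 digits = 140, minutes = 34.546; 140 + 34.546/60 = 140.5757667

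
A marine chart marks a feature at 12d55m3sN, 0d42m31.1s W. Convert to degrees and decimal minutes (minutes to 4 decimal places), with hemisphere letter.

12° 55.0500′ N, 0° 42.5183′ W

Latitude: seconds/60 = 0.05000; minutes = 55 + 0.05000 = 55.050000
λ: 42 + 31.1/60 = 42.518333′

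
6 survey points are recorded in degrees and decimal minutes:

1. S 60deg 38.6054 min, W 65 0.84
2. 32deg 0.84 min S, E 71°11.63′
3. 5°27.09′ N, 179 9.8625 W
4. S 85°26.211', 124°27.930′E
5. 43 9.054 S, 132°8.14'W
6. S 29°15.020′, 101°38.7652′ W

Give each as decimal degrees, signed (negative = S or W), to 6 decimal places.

1. -60.643423, -65.014000
2. -32.014000, 71.193833
3. 5.451500, -179.164375
4. -85.436850, 124.465500
5. -43.150900, -132.135667
6. -29.250333, -101.646087

Point 1:
  Lat: 38.6054′ = 0.643423°; total 60.6434233
  S ⇒ negate
  Lon: 0.84′ = 0.014000°; total 65.0140000
  W ⇒ negate
Point 2:
  Lat: 32 + 0.84/60 = 32.0140000
  hemisphere S, so the sign is −
  λ: 11.63′ = 0.193833°; total 71.1938333
  E → positive
Point 3:
  Lat: 27.09′ = 0.451500°; total 5.4515000
  N ⇒ keep positive
  Lon: 9.8625′ = 0.164375°; total 179.1643750
  hemisphere W, so the sign is −
Point 4:
  φ: 26.211′ = 0.436850°; total 85.4368500
  hemisphere S, so the sign is −
  λ: 27.93′ = 0.465500°; total 124.4655000
  E ⇒ keep positive
Point 5:
  φ: 43 + 9.054/60 = 43.1509000
  hemisphere S, so the sign is −
  λ: 8.14′ = 0.135667°; total 132.1356667
  hemisphere W, so the sign is −
Point 6:
  φ: 29 + 15.02/60 = 29.2503333
  S ⇒ negate
  λ: 101 + 38.7652/60 = 101.6460867
  W ⇒ negate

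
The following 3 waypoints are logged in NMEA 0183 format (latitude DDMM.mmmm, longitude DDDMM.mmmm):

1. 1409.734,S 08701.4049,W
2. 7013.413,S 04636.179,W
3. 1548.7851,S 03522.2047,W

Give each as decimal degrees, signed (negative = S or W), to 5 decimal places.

1. -14.16223, -87.02342
2. -70.22355, -46.60298
3. -15.81309, -35.37008

Point 1:
  Latitude: degrees = first 2 digits = 14, minutes = 9.734; 14 + 9.734/60 = 14.162233
  hemisphere S, so the sign is −
  Longitude: degrees = first 3 digits = 87, minutes = 1.4049; 87 + 1.4049/60 = 87.023415
  W → negative
Point 2:
  φ: split at 2 digits → 70° and 13.413′; 70 + 13.413/60 = 70.223550
  S ⇒ negate
  Longitude: split at 3 digits → 046° and 36.179′; 46 + 36.179/60 = 46.602983
  hemisphere W, so the sign is −
Point 3:
  φ: degrees = first 2 digits = 15, minutes = 48.7851; 15 + 48.7851/60 = 15.813085
  hemisphere S, so the sign is −
  Longitude: degrees = first 3 digits = 35, minutes = 22.2047; 35 + 22.2047/60 = 35.370078
  hemisphere W, so the sign is −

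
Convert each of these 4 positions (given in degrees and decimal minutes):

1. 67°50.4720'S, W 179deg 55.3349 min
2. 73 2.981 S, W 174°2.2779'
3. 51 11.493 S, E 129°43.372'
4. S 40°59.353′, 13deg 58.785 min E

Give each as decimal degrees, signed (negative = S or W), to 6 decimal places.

Point 1:
  φ: 67 + 50.472/60 = 67.8412000
  S → negative
  λ: 55.3349′ = 0.922248°; total 179.9222483
  hemisphere W, so the sign is −
Point 2:
  Latitude: 73 + 2.981/60 = 73.0496833
  S → negative
  λ: 2.2779′ = 0.037965°; total 174.0379650
  W ⇒ negate
Point 3:
  Lat: 51 + 11.493/60 = 51.1915500
  hemisphere S, so the sign is −
  Longitude: 129 + 43.372/60 = 129.7228667
  E → positive
Point 4:
  Latitude: 59.353′ = 0.989217°; total 40.9892167
  S → negative
  Lon: 13 + 58.785/60 = 13.9797500
  E → positive

1. -67.841200, -179.922248
2. -73.049683, -174.037965
3. -51.191550, 129.722867
4. -40.989217, 13.979750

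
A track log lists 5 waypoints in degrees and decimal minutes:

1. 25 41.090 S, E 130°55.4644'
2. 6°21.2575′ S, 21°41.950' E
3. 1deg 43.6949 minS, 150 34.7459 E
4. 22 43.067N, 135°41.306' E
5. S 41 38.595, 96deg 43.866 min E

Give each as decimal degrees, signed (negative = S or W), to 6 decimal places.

1. -25.684833, 130.924407
2. -6.354292, 21.699167
3. -1.728248, 150.579098
4. 22.717783, 135.688433
5. -41.643250, 96.731100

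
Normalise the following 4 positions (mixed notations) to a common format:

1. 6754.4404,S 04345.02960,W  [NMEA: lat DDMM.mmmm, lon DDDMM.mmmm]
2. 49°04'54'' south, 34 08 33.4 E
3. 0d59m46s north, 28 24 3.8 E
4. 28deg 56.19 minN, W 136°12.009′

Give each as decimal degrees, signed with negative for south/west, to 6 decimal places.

1. -67.907340, -43.750493
2. -49.081667, 34.142611
3. 0.996111, 28.401056
4. 28.936500, -136.200150

Point 1:
  φ: split at 2 digits → 67° and 54.4404′; 67 + 54.4404/60 = 67.9073400
  hemisphere S, so the sign is −
  λ: degrees = first 3 digits = 43, minutes = 45.0296; 43 + 45.0296/60 = 43.7504933
  hemisphere W, so the sign is −
Point 2:
  Lat: 4′ + 54″ = 4.90000′; 49 + 4.90000/60 = 49.0816667
  S ⇒ negate
  Lon: 34 + 8/60 + 33.4/3600 = 34.1426111
  E ⇒ keep positive
Point 3:
  Latitude: 59′ + 46″ = 59.76667′; 0 + 59.76667/60 = 0.9961111
  N ⇒ keep positive
  λ: 28 + 24/60 + 3.8/3600 = 28.4010556
  E ⇒ keep positive
Point 4:
  Latitude: 28 + 56.19/60 = 28.9365000
  N ⇒ keep positive
  Lon: 12.009′ = 0.200150°; total 136.2001500
  hemisphere W, so the sign is −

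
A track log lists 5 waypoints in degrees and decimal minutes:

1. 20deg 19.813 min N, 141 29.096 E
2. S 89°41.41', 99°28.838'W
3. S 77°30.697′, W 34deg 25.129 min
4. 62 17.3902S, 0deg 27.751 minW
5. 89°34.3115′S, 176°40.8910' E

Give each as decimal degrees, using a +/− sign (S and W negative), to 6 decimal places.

1. 20.330217, 141.484933
2. -89.690167, -99.480633
3. -77.511617, -34.418817
4. -62.289837, -0.462517
5. -89.571858, 176.681517

Point 1:
  φ: 20 + 19.813/60 = 20.3302167
  N → positive
  λ: 29.096′ = 0.484933°; total 141.4849333
  E ⇒ keep positive
Point 2:
  Lat: 89 + 41.41/60 = 89.6901667
  hemisphere S, so the sign is −
  Lon: 28.838′ = 0.480633°; total 99.4806333
  W ⇒ negate
Point 3:
  Lat: 77 + 30.697/60 = 77.5116167
  hemisphere S, so the sign is −
  Longitude: 25.129′ = 0.418817°; total 34.4188167
  hemisphere W, so the sign is −
Point 4:
  Lat: 17.3902′ = 0.289837°; total 62.2898367
  S ⇒ negate
  Longitude: 0 + 27.751/60 = 0.4625167
  hemisphere W, so the sign is −
Point 5:
  φ: 34.3115′ = 0.571858°; total 89.5718583
  hemisphere S, so the sign is −
  λ: 176 + 40.891/60 = 176.6815167
  E ⇒ keep positive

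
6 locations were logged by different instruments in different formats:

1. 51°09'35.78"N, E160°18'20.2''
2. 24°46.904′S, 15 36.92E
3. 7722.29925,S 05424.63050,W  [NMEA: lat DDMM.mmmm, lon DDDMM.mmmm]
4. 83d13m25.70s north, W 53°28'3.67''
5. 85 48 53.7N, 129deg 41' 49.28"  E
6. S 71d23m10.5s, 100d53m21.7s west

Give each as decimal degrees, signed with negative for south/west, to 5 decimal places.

1. 51.15994, 160.30561
2. -24.78173, 15.61533
3. -77.37165, -54.41051
4. 83.22381, -53.46769
5. 85.81492, 129.69702
6. -71.38625, -100.88936

Point 1:
  Lat: 9′ + 35.78″ = 9.59633′; 51 + 9.59633/60 = 51.159939
  N → positive
  Longitude: 160 + 18/60 + 20.2/3600 = 160.305611
  E → positive
Point 2:
  φ: 46.904′ = 0.781733°; total 24.781733
  hemisphere S, so the sign is −
  Lon: 15 + 36.92/60 = 15.615333
  E → positive
Point 3:
  φ: split at 2 digits → 77° and 22.29925′; 77 + 22.29925/60 = 77.371654
  S → negative
  Lon: split at 3 digits → 054° and 24.6305′; 54 + 24.6305/60 = 54.410508
  W ⇒ negate
Point 4:
  Lat: 13′ + 25.7″ = 13.42833′; 83 + 13.42833/60 = 83.223806
  N ⇒ keep positive
  λ: 53° + 28/60 + 3.67/3600 = 53 + 0.466667 + 0.001019 = 53.467686
  W ⇒ negate
Point 5:
  φ: 85° + 48/60 + 53.7/3600 = 85 + 0.800000 + 0.014917 = 85.814917
  N ⇒ keep positive
  Lon: 129 + 41/60 + 49.28/3600 = 129.697022
  E → positive
Point 6:
  φ: 71° + 23/60 + 10.5/3600 = 71 + 0.383333 + 0.002917 = 71.386250
  S → negative
  λ: 53′ + 21.7″ = 53.36167′; 100 + 53.36167/60 = 100.889361
  hemisphere W, so the sign is −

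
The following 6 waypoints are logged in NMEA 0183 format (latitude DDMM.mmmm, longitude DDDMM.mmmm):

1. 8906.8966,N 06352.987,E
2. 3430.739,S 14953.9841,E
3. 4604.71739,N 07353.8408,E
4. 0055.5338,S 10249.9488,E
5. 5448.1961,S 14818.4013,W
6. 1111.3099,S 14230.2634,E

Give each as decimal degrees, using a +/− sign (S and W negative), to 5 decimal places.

Point 1:
  Lat: degrees = first 2 digits = 89, minutes = 6.8966; 89 + 6.8966/60 = 89.114943
  N → positive
  Lon: degrees = first 3 digits = 63, minutes = 52.987; 63 + 52.987/60 = 63.883117
  E → positive
Point 2:
  φ: degrees = first 2 digits = 34, minutes = 30.739; 34 + 30.739/60 = 34.512317
  S → negative
  Lon: degrees = first 3 digits = 149, minutes = 53.9841; 149 + 53.9841/60 = 149.899735
  E → positive
Point 3:
  φ: split at 2 digits → 46° and 4.71739′; 46 + 4.71739/60 = 46.078623
  N → positive
  Lon: degrees = first 3 digits = 73, minutes = 53.8408; 73 + 53.8408/60 = 73.897347
  E ⇒ keep positive
Point 4:
  Latitude: degrees = first 2 digits = 0, minutes = 55.5338; 0 + 55.5338/60 = 0.925563
  S ⇒ negate
  λ: split at 3 digits → 102° and 49.9488′; 102 + 49.9488/60 = 102.832480
  E ⇒ keep positive
Point 5:
  φ: degrees = first 2 digits = 54, minutes = 48.1961; 54 + 48.1961/60 = 54.803268
  S → negative
  Lon: degrees = first 3 digits = 148, minutes = 18.4013; 148 + 18.4013/60 = 148.306688
  hemisphere W, so the sign is −
Point 6:
  Latitude: split at 2 digits → 11° and 11.3099′; 11 + 11.3099/60 = 11.188498
  S ⇒ negate
  λ: split at 3 digits → 142° and 30.2634′; 142 + 30.2634/60 = 142.504390
  E ⇒ keep positive

1. 89.11494, 63.88312
2. -34.51232, 149.89974
3. 46.07862, 73.89735
4. -0.92556, 102.83248
5. -54.80327, -148.30669
6. -11.18850, 142.50439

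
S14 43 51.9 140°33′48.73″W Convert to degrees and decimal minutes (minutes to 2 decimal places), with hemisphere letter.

14° 43.87′ S, 140° 33.81′ W

φ: seconds/60 = 0.86500; minutes = 43 + 0.86500 = 43.8650
λ: seconds/60 = 0.81217; minutes = 33 + 0.81217 = 33.8122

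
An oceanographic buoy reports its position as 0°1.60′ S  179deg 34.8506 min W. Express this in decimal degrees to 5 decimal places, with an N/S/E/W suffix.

0.02667° S, 179.58084° W

Latitude: 1.6′ = 0.026667°; total 0.026667
λ: 34.8506′ = 0.580843°; total 179.580843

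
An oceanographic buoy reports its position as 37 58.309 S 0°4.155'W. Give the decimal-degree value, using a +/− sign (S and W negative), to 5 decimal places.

Lat: 58.309′ = 0.971817°; total 37.971817
S ⇒ negate
Lon: 4.155′ = 0.069250°; total 0.069250
hemisphere W, so the sign is −

-37.97182, -0.06925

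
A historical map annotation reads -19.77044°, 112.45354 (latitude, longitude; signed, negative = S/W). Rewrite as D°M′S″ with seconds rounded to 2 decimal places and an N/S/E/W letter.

Latitude is negative → S; |value| = 19.770440
Latitude: 0.770440 × 60 = 46.22640′ → 46′, remainder × 60 = 13.5840″
Lon: 0.453540 × 60 = 27.21240′ → 27′, remainder × 60 = 12.7440″

19°46′13.58″ S, 112°27′12.74″ E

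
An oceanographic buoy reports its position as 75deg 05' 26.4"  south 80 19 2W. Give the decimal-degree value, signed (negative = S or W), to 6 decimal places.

φ: 75 + 5/60 + 26.4/3600 = 75.0906667
S → negative
λ: 80° + 19/60 + 2/3600 = 80 + 0.316667 + 0.000556 = 80.3172222
W → negative

-75.090667, -80.317222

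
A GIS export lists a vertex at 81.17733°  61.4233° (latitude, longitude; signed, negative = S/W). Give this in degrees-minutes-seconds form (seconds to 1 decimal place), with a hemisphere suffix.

Latitude: 0.177330 × 60 = 10.63980′ → 10′, remainder × 60 = 38.388″
Longitude: 0.423300 × 60 = 25.39800′ → 25′, remainder × 60 = 23.880″

81°10′38.4″ N, 61°25′23.9″ E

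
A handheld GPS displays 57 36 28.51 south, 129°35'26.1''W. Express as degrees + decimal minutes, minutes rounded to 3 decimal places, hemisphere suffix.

57° 36.475′ S, 129° 35.435′ W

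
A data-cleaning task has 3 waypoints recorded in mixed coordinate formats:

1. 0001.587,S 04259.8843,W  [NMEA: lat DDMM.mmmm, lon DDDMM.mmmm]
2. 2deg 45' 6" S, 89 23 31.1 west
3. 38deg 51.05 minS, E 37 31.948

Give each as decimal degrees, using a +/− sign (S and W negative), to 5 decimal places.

Point 1:
  φ: split at 2 digits → 00° and 1.587′; 0 + 1.587/60 = 0.026450
  S ⇒ negate
  Lon: split at 3 digits → 042° and 59.8843′; 42 + 59.8843/60 = 42.998072
  W → negative
Point 2:
  φ: 2 + 45/60 + 6/3600 = 2.751667
  hemisphere S, so the sign is −
  λ: 89 + 23/60 + 31.1/3600 = 89.391972
  W ⇒ negate
Point 3:
  Lat: 38 + 51.05/60 = 38.850833
  hemisphere S, so the sign is −
  λ: 37 + 31.948/60 = 37.532467
  E → positive

1. -0.02645, -42.99807
2. -2.75167, -89.39197
3. -38.85083, 37.53247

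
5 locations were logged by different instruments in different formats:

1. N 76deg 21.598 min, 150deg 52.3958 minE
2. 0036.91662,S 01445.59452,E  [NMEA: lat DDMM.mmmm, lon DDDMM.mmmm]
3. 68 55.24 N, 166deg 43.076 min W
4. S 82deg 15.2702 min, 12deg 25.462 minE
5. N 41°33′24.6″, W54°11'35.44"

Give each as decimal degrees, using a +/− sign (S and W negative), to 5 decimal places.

Point 1:
  φ: 21.598′ = 0.359967°; total 76.359967
  N → positive
  λ: 150 + 52.3958/60 = 150.873263
  E → positive
Point 2:
  φ: degrees = first 2 digits = 0, minutes = 36.91662; 0 + 36.91662/60 = 0.615277
  S → negative
  Longitude: degrees = first 3 digits = 14, minutes = 45.59452; 14 + 45.59452/60 = 14.759909
  E ⇒ keep positive
Point 3:
  Lat: 55.24′ = 0.920667°; total 68.920667
  N ⇒ keep positive
  Lon: 43.076′ = 0.717933°; total 166.717933
  W ⇒ negate
Point 4:
  Lat: 15.2702′ = 0.254503°; total 82.254503
  hemisphere S, so the sign is −
  Lon: 25.462′ = 0.424367°; total 12.424367
  E ⇒ keep positive
Point 5:
  Lat: 33′ + 24.6″ = 33.41000′; 41 + 33.41000/60 = 41.556833
  N → positive
  λ: 54° + 11/60 + 35.44/3600 = 54 + 0.183333 + 0.009844 = 54.193178
  hemisphere W, so the sign is −

1. 76.35997, 150.87326
2. -0.61528, 14.75991
3. 68.92067, -166.71793
4. -82.25450, 12.42437
5. 41.55683, -54.19318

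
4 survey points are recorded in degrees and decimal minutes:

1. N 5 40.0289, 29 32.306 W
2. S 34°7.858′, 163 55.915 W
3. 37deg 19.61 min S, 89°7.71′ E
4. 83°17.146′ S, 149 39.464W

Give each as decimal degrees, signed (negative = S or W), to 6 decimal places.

Point 1:
  Lat: 5 + 40.0289/60 = 5.6671483
  N → positive
  λ: 32.306′ = 0.538433°; total 29.5384333
  hemisphere W, so the sign is −
Point 2:
  φ: 34 + 7.858/60 = 34.1309667
  S → negative
  λ: 163 + 55.915/60 = 163.9319167
  W ⇒ negate
Point 3:
  Lat: 19.61′ = 0.326833°; total 37.3268333
  S ⇒ negate
  λ: 89 + 7.71/60 = 89.1285000
  E → positive
Point 4:
  Latitude: 83 + 17.146/60 = 83.2857667
  S → negative
  Longitude: 149 + 39.464/60 = 149.6577333
  hemisphere W, so the sign is −

1. 5.667148, -29.538433
2. -34.130967, -163.931917
3. -37.326833, 89.128500
4. -83.285767, -149.657733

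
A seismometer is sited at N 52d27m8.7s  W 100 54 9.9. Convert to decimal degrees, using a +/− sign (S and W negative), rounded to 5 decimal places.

52.45242, -100.90275

Latitude: 52 + 27/60 + 8.7/3600 = 52.452417
N ⇒ keep positive
λ: 100° + 54/60 + 9.9/3600 = 100 + 0.900000 + 0.002750 = 100.902750
hemisphere W, so the sign is −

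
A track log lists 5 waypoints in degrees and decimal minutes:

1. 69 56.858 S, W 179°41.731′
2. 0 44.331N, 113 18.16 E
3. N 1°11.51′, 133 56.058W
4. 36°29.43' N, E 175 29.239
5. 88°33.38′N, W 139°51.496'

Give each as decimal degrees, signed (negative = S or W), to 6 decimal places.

Point 1:
  Latitude: 56.858′ = 0.947633°; total 69.9476333
  S ⇒ negate
  Lon: 179 + 41.731/60 = 179.6955167
  hemisphere W, so the sign is −
Point 2:
  φ: 44.331′ = 0.738850°; total 0.7388500
  N ⇒ keep positive
  λ: 113 + 18.16/60 = 113.3026667
  E ⇒ keep positive
Point 3:
  Latitude: 1 + 11.51/60 = 1.1918333
  N → positive
  Lon: 56.058′ = 0.934300°; total 133.9343000
  W → negative
Point 4:
  φ: 36 + 29.43/60 = 36.4905000
  N ⇒ keep positive
  λ: 175 + 29.239/60 = 175.4873167
  E ⇒ keep positive
Point 5:
  Lat: 33.38′ = 0.556333°; total 88.5563333
  N ⇒ keep positive
  λ: 51.496′ = 0.858267°; total 139.8582667
  hemisphere W, so the sign is −

1. -69.947633, -179.695517
2. 0.738850, 113.302667
3. 1.191833, -133.934300
4. 36.490500, 175.487317
5. 88.556333, -139.858267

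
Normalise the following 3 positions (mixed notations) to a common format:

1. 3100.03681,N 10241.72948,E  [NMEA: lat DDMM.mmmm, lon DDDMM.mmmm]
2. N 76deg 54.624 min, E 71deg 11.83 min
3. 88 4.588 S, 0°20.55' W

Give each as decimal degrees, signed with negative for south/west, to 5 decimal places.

1. 31.00061, 102.69549
2. 76.91040, 71.19717
3. -88.07647, -0.34250

Point 1:
  Lat: split at 2 digits → 31° and 0.03681′; 31 + 0.03681/60 = 31.000614
  N ⇒ keep positive
  λ: split at 3 digits → 102° and 41.72948′; 102 + 41.72948/60 = 102.695491
  E → positive
Point 2:
  φ: 76 + 54.624/60 = 76.910400
  N → positive
  Longitude: 71 + 11.83/60 = 71.197167
  E → positive
Point 3:
  Lat: 4.588′ = 0.076467°; total 88.076467
  S ⇒ negate
  λ: 20.55′ = 0.342500°; total 0.342500
  hemisphere W, so the sign is −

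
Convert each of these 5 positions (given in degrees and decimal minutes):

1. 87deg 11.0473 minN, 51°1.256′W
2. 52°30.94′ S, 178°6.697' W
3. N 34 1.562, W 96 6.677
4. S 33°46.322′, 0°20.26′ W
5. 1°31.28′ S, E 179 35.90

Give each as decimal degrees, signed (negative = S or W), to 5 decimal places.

1. 87.18412, -51.02093
2. -52.51567, -178.11162
3. 34.02603, -96.11128
4. -33.77203, -0.33767
5. -1.52133, 179.59833

Point 1:
  Latitude: 87 + 11.0473/60 = 87.184122
  N ⇒ keep positive
  Longitude: 1.256′ = 0.020933°; total 51.020933
  W → negative
Point 2:
  Lat: 30.94′ = 0.515667°; total 52.515667
  S ⇒ negate
  Longitude: 6.697′ = 0.111617°; total 178.111617
  hemisphere W, so the sign is −
Point 3:
  Latitude: 1.562′ = 0.026033°; total 34.026033
  N → positive
  Longitude: 6.677′ = 0.111283°; total 96.111283
  W → negative
Point 4:
  Latitude: 33 + 46.322/60 = 33.772033
  S → negative
  Lon: 0 + 20.26/60 = 0.337667
  hemisphere W, so the sign is −
Point 5:
  Latitude: 1 + 31.28/60 = 1.521333
  S ⇒ negate
  Longitude: 179 + 35.9/60 = 179.598333
  E ⇒ keep positive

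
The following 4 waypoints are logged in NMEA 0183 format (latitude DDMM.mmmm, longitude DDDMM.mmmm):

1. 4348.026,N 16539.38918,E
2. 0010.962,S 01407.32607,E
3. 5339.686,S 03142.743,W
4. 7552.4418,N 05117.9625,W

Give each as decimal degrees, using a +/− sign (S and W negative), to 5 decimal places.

Point 1:
  Latitude: degrees = first 2 digits = 43, minutes = 48.026; 43 + 48.026/60 = 43.800433
  N ⇒ keep positive
  λ: degrees = first 3 digits = 165, minutes = 39.38918; 165 + 39.38918/60 = 165.656486
  E → positive
Point 2:
  Latitude: degrees = first 2 digits = 0, minutes = 10.962; 0 + 10.962/60 = 0.182700
  S → negative
  Longitude: split at 3 digits → 014° and 7.32607′; 14 + 7.32607/60 = 14.122101
  E ⇒ keep positive
Point 3:
  Lat: split at 2 digits → 53° and 39.686′; 53 + 39.686/60 = 53.661433
  S ⇒ negate
  Lon: degrees = first 3 digits = 31, minutes = 42.743; 31 + 42.743/60 = 31.712383
  hemisphere W, so the sign is −
Point 4:
  Latitude: split at 2 digits → 75° and 52.4418′; 75 + 52.4418/60 = 75.874030
  N ⇒ keep positive
  Longitude: degrees = first 3 digits = 51, minutes = 17.9625; 51 + 17.9625/60 = 51.299375
  W → negative

1. 43.80043, 165.65649
2. -0.18270, 14.12210
3. -53.66143, -31.71238
4. 75.87403, -51.29938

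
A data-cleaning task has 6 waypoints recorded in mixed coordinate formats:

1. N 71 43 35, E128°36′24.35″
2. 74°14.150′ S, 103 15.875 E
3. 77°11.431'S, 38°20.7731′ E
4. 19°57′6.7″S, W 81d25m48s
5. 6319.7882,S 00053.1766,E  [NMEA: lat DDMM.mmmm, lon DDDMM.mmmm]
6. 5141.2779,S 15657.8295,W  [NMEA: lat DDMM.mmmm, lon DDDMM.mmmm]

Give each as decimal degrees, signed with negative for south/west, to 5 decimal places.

Point 1:
  φ: 71° + 43/60 + 35/3600 = 71 + 0.716667 + 0.009722 = 71.726389
  N → positive
  Lon: 128° + 36/60 + 24.35/3600 = 128 + 0.600000 + 0.006764 = 128.606764
  E → positive
Point 2:
  Latitude: 74 + 14.15/60 = 74.235833
  S → negative
  Longitude: 103 + 15.875/60 = 103.264583
  E ⇒ keep positive
Point 3:
  Lat: 77 + 11.431/60 = 77.190517
  S ⇒ negate
  Lon: 38 + 20.7731/60 = 38.346218
  E ⇒ keep positive
Point 4:
  φ: 19 + 57/60 + 6.7/3600 = 19.951861
  S ⇒ negate
  Longitude: 25′ + 48″ = 25.80000′; 81 + 25.80000/60 = 81.430000
  hemisphere W, so the sign is −
Point 5:
  Latitude: degrees = first 2 digits = 63, minutes = 19.7882; 63 + 19.7882/60 = 63.329803
  hemisphere S, so the sign is −
  Longitude: split at 3 digits → 000° and 53.1766′; 0 + 53.1766/60 = 0.886277
  E → positive
Point 6:
  φ: degrees = first 2 digits = 51, minutes = 41.2779; 51 + 41.2779/60 = 51.687965
  hemisphere S, so the sign is −
  λ: split at 3 digits → 156° and 57.8295′; 156 + 57.8295/60 = 156.963825
  W → negative

1. 71.72639, 128.60676
2. -74.23583, 103.26458
3. -77.19052, 38.34622
4. -19.95186, -81.43000
5. -63.32980, 0.88628
6. -51.68797, -156.96383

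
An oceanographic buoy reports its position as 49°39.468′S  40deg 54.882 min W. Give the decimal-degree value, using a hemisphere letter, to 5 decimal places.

Lat: 49 + 39.468/60 = 49.657800
λ: 54.882′ = 0.914700°; total 40.914700

49.65780° S, 40.91470° W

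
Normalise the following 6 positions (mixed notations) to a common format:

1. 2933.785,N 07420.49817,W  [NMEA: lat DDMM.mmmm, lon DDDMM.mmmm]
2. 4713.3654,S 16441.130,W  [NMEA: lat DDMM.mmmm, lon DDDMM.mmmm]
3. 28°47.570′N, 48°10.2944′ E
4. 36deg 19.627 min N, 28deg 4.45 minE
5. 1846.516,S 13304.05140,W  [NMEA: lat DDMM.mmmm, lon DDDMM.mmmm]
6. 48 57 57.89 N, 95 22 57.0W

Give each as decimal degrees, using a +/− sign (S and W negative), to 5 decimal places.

Point 1:
  Lat: split at 2 digits → 29° and 33.785′; 29 + 33.785/60 = 29.563083
  N → positive
  Longitude: split at 3 digits → 074° and 20.49817′; 74 + 20.49817/60 = 74.341636
  W ⇒ negate
Point 2:
  Lat: degrees = first 2 digits = 47, minutes = 13.3654; 47 + 13.3654/60 = 47.222757
  hemisphere S, so the sign is −
  Longitude: degrees = first 3 digits = 164, minutes = 41.13; 164 + 41.13/60 = 164.685500
  W → negative
Point 3:
  Lat: 47.57′ = 0.792833°; total 28.792833
  N → positive
  Longitude: 48 + 10.2944/60 = 48.171573
  E ⇒ keep positive
Point 4:
  Latitude: 19.627′ = 0.327117°; total 36.327117
  N ⇒ keep positive
  Lon: 4.45′ = 0.074167°; total 28.074167
  E → positive
Point 5:
  Lat: degrees = first 2 digits = 18, minutes = 46.516; 18 + 46.516/60 = 18.775267
  hemisphere S, so the sign is −
  λ: degrees = first 3 digits = 133, minutes = 4.0514; 133 + 4.0514/60 = 133.067523
  W ⇒ negate
Point 6:
  Lat: 57′ + 57.89″ = 57.96483′; 48 + 57.96483/60 = 48.966081
  N → positive
  Longitude: 95° + 22/60 + 57/3600 = 95 + 0.366667 + 0.015833 = 95.382500
  W ⇒ negate

1. 29.56308, -74.34164
2. -47.22276, -164.68550
3. 28.79283, 48.17157
4. 36.32712, 28.07417
5. -18.77527, -133.06752
6. 48.96608, -95.38250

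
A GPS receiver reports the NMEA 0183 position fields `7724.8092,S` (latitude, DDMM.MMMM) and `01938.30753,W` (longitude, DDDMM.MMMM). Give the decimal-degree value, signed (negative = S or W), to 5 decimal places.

-77.41349, -19.63846

Lat: split at 2 digits → 77° and 24.8092′; 77 + 24.8092/60 = 77.413487
S ⇒ negate
Lon: split at 3 digits → 019° and 38.30753′; 19 + 38.30753/60 = 19.638459
W ⇒ negate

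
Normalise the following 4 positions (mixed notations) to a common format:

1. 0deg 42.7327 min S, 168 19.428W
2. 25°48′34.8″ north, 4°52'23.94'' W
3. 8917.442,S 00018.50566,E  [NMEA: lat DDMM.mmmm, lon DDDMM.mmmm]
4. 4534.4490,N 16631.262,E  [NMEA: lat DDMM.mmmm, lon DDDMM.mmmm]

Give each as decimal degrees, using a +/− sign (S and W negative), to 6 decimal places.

1. -0.712212, -168.323800
2. 25.809667, -4.873317
3. -89.290700, 0.308428
4. 45.574150, 166.521033

Point 1:
  Lat: 42.7327′ = 0.712212°; total 0.7122117
  hemisphere S, so the sign is −
  Lon: 168 + 19.428/60 = 168.3238000
  W → negative
Point 2:
  Lat: 25 + 48/60 + 34.8/3600 = 25.8096667
  N ⇒ keep positive
  Longitude: 4 + 52/60 + 23.94/3600 = 4.8733167
  W ⇒ negate
Point 3:
  φ: split at 2 digits → 89° and 17.442′; 89 + 17.442/60 = 89.2907000
  S → negative
  λ: degrees = first 3 digits = 0, minutes = 18.50566; 0 + 18.50566/60 = 0.3084277
  E → positive
Point 4:
  Latitude: degrees = first 2 digits = 45, minutes = 34.449; 45 + 34.449/60 = 45.5741500
  N ⇒ keep positive
  Lon: degrees = first 3 digits = 166, minutes = 31.262; 166 + 31.262/60 = 166.5210333
  E ⇒ keep positive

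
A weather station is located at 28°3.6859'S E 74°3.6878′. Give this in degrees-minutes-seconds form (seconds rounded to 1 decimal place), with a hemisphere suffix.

φ: fractional minutes 0.68590 × 60 = 41.154″
λ: 3.68780′ → 3′ and 0.68780 × 60 = 41.268″

28°03′41.2″ S, 74°03′41.3″ E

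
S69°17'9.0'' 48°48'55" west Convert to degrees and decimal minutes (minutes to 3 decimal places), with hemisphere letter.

Latitude: 17 + 9/60 = 17.15000′
Longitude: 48 + 55/60 = 48.91667′

69° 17.150′ S, 48° 48.917′ W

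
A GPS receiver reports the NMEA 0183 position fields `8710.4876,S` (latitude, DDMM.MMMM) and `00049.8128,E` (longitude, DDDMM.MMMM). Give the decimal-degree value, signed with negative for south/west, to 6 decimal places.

Lat: degrees = first 2 digits = 87, minutes = 10.4876; 87 + 10.4876/60 = 87.1747933
S ⇒ negate
Longitude: degrees = first 3 digits = 0, minutes = 49.8128; 0 + 49.8128/60 = 0.8302133
E ⇒ keep positive

-87.174793, 0.830213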